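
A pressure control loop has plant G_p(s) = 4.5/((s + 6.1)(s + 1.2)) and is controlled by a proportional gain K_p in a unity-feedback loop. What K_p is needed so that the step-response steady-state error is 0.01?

K_p = 161

The loop is type 0, so e_ss(step) = 1/(1 + K_pos) with K_pos = K_p·G_p(0).
G_p(0) = 0.6148. Require 1/(1 + K_p·0.6148) = 0.01, so 1 + 0.6148·K_p = 100.
K_p = (100 − 1)/0.6148 = 161.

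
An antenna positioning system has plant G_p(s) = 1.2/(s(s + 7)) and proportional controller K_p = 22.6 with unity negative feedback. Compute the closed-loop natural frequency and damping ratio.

ω_n = 5.21 rad/s, ζ = 0.672

With unity feedback the closed-loop characteristic equation is s² + 7s + 22.6·1.2 = s² + 7s + 27.12 = 0.
Matching s² + 2ζω_n s + ω_n²: ω_n = √27.12 = 5.208 rad/s and 2ζω_n = 7, so ζ = 7/(2·5.208) = 0.672.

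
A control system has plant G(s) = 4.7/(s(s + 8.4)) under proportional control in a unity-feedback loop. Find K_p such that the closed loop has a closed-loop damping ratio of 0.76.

K_p = 6.5

Closed-loop characteristic equation: s² + 8.4s + K_p·4.7 = 0.
So ω_n = √(4.7K_p) and 2ζω_n = 8.4, giving ζ = 8.4/(2√(4.7K_p)).
Setting ζ = 0.76: √(4.7K_p) = 8.4/(2·0.76) = 5.526, so K_p = 30.54/4.7 = 6.5.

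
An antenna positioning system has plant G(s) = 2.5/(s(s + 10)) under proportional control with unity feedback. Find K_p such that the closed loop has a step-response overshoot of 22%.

From %OS = 100·exp(−πζ/√(1−ζ²)) = 22%, ζ = −ln(0.22)/√(π²+ln²(0.22)) = 0.4342.
Characteristic equation s² + 10s + 2.5K_p = 0 gives ζ = 10/(2√(2.5K_p)).
Setting ζ = 0.4342: √(2.5K_p) = 10/(2·0.4342) = 11.52, so K_p = 132.6/2.5 = 53.1.

K_p = 53.1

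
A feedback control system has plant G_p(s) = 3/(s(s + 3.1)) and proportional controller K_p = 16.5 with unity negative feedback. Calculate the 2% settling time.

T_s ≈ 2.58 s

The closed-loop denominator s² + 3.1s + 49.5 gives ω_n = √49.5 = 7.036 and ζ = 3.1/(2ω_n) = 0.2203.
2% settling time T_s ≈ 4/(ζω_n) = 4/1.55 = 2.58 s.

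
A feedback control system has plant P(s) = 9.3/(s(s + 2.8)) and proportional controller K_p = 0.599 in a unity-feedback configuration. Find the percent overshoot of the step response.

The closed-loop denominator s² + 2.8s + 5.571 gives ω_n = √5.571 = 2.36 and ζ = 2.8/(2ω_n) = 0.5932.
%OS = 100·exp(−πζ/√(1−ζ²)) = 100·exp(−π·0.5932/√0.6482) = 9.88%.

9.88%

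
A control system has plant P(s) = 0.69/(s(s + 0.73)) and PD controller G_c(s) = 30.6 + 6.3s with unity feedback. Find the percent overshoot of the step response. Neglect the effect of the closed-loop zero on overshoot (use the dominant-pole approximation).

Forward path: (30.6 + 6.3s)·0.69/(s(s+0.73)). The closed-loop characteristic equation is s² + (0.73 + 0.69·6.3)s + 0.69·30.6 = 0.
That is s² + 5.077s + 21.11 = 0, so ω_n = 4.595 rad/s and ζ = 5.077/(2·4.595) = 0.5524.
%OS = 100·exp(−πζ/√(1−ζ²)) = 12.5%.

12.5%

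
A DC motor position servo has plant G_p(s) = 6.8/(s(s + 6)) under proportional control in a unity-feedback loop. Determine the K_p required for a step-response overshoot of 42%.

From %OS = 100·exp(−πζ/√(1−ζ²)) = 42%, ζ = −ln(0.42)/√(π²+ln²(0.42)) = 0.2662.
Characteristic equation s² + 6s + 6.8K_p = 0 gives ζ = 6/(2√(6.8K_p)).
Setting ζ = 0.2662: √(6.8K_p) = 6/(2·0.2662) = 11.27, so K_p = 127/6.8 = 18.7.

K_p = 18.7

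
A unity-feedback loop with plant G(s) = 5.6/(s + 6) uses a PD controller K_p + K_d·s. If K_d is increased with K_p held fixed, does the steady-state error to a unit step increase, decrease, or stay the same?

unchanged

K_d affects only the transient (the s-coefficient); the DC loop gain, and hence e_ss, depends only on K_p.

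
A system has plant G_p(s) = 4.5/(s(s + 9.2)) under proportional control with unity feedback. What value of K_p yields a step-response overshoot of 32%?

From %OS = 100·exp(−πζ/√(1−ζ²)) = 32%, ζ = −ln(0.32)/√(π²+ln²(0.32)) = 0.341.
Characteristic equation s² + 9.2s + 4.5K_p = 0 gives ζ = 9.2/(2√(4.5K_p)).
Setting ζ = 0.341: √(4.5K_p) = 9.2/(2·0.341) = 13.49, so K_p = 182/4.5 = 40.4.

K_p = 40.4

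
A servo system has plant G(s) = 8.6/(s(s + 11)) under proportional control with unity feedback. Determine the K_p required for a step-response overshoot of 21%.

From %OS = 100·exp(−πζ/√(1−ζ²)) = 21%, ζ = −ln(0.21)/√(π²+ln²(0.21)) = 0.4449.
Characteristic equation s² + 11s + 8.6K_p = 0 gives ζ = 11/(2√(8.6K_p)).
Setting ζ = 0.4449: √(8.6K_p) = 11/(2·0.4449) = 12.36, so K_p = 152.8/8.6 = 17.8.

K_p = 17.8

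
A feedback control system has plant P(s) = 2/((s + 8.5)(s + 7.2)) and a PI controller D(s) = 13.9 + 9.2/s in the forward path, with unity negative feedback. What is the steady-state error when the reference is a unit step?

0

The open loop D(s)P(s) has a pole at the origin (type 1), so the static position error constant is infinite and e_ss = 1/(1+∞) = 0.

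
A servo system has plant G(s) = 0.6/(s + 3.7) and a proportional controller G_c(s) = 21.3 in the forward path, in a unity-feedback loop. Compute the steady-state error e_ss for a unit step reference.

0.225

The loop is type 0. Static position error constant K_pos = G_c(0)·G(0) = 21.3·0.1622 = 3.454.
Steady-state error to a unit step: e_ss = 1/(1+K_pos) = 1/4.454 = 0.225.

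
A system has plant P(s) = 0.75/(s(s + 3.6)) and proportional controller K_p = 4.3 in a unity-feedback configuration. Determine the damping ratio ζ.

ζ = 1

1 + K_p·P(s) = 0 gives s² + 3.6s + 3.225 = 0.
Matching s² + 2ζω_n s + ω_n²: ω_n = √3.225 = 1.796 rad/s and 2ζω_n = 3.6, so ζ = 3.6/(2·1.796) = 1.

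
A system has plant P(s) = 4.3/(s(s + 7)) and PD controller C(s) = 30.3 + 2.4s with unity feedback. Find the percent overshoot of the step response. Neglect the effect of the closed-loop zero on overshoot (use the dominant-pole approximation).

Forward path: (30.3 + 2.4s)·4.3/(s(s+7)). The closed-loop characteristic equation is s² + (7 + 4.3·2.4)s + 4.3·30.3 = 0.
That is s² + 17.32s + 130.3 = 0, so ω_n = 11.41 rad/s and ζ = 17.32/(2·11.41) = 0.7587.
%OS = 100·exp(−πζ/√(1−ζ²)) = 2.58%.

2.58%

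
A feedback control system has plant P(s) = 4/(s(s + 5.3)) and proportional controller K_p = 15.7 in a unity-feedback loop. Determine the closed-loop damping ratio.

With unity feedback the closed-loop characteristic equation is s² + 5.3s + 15.7·4 = s² + 5.3s + 62.8 = 0.
Matching s² + 2ζω_n s + ω_n²: ω_n = √62.8 = 7.925 rad/s and 2ζω_n = 5.3, so ζ = 5.3/(2·7.925) = 0.334.

ζ = 0.334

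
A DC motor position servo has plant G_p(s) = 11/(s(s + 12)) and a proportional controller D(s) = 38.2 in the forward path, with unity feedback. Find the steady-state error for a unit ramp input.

The loop has one pole at the origin (type 1). Velocity error constant K_v = lim_{s→0} s·D(s)G_p(s) = 38.2·11/12 = 35.02.
Steady-state error to a unit ramp: e_ss = 1/K_v = 0.0286.

0.0286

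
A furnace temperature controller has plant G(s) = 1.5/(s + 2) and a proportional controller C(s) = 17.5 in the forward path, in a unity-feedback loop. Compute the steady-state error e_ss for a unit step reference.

The loop is type 0. Static position error constant K_pos = C(0)·G(0) = 17.5·0.75 = 13.12.
Steady-state error to a unit step: e_ss = 1/(1+K_pos) = 1/14.12 = 0.0708.

0.0708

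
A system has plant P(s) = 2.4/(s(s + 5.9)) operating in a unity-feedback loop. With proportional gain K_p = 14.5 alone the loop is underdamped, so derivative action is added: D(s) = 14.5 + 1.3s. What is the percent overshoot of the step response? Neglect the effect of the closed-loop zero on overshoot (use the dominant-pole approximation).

2.41%

Forward path: (14.5 + 1.3s)·2.4/(s(s+5.9)). The closed-loop characteristic equation is s² + (5.9 + 2.4·1.3)s + 2.4·14.5 = 0.
That is s² + 9.02s + 34.8 = 0, so ω_n = 5.899 rad/s and ζ = 9.02/(2·5.899) = 0.7645.
%OS = 100·exp(−πζ/√(1−ζ²)) = 2.41%.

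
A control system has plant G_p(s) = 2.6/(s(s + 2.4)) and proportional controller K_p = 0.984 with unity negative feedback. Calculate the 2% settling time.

From 1 + K_pG_p(s) = 0: s² + 2.4s + 2.558 = 0 ⇒ ω_n = 1.599, ζ = 0.7502.
2% settling time T_s ≈ 4/(ζω_n) = 4/1.2 = 3.33 s.

T_s ≈ 3.33 s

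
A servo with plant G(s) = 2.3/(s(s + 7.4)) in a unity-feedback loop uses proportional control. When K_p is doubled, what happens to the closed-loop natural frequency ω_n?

ω_n = √(2.3·K_p), which grows with K_p.

increase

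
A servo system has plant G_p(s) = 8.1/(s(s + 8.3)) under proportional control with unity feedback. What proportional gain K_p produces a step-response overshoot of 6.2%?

K_p = 4.84

From %OS = 100·exp(−πζ/√(1−ζ²)) = 6.2%, ζ = −ln(0.062)/√(π²+ln²(0.062)) = 0.6628.
Characteristic equation s² + 8.3s + 8.1K_p = 0 gives ζ = 8.3/(2√(8.1K_p)).
Setting ζ = 0.6628: √(8.1K_p) = 8.3/(2·0.6628) = 6.262, so K_p = 39.21/8.1 = 4.84.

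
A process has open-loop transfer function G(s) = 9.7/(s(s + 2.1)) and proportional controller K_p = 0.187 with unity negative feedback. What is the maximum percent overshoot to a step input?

2%

From 1 + K_pG(s) = 0: s² + 2.1s + 1.814 = 0 ⇒ ω_n = 1.347, ζ = 0.7796.
%OS = 100·exp(−πζ/√(1−ζ²)) = 100·exp(−π·0.7796/√0.3922) = 2%.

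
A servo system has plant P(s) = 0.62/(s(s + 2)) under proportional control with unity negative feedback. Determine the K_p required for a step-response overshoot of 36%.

From %OS = 100·exp(−πζ/√(1−ζ²)) = 36%, ζ = −ln(0.36)/√(π²+ln²(0.36)) = 0.3093.
Characteristic equation s² + 2s + 0.62K_p = 0 gives ζ = 2/(2√(0.62K_p)).
Setting ζ = 0.3093: √(0.62K_p) = 2/(2·0.3093) = 3.234, so K_p = 10.46/0.62 = 16.9.

K_p = 16.9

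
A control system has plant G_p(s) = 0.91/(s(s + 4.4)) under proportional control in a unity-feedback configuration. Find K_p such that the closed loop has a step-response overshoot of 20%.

K_p = 25.6

From %OS = 100·exp(−πζ/√(1−ζ²)) = 20%, ζ = −ln(0.2)/√(π²+ln²(0.2)) = 0.4559.
Characteristic equation s² + 4.4s + 0.91K_p = 0 gives ζ = 4.4/(2√(0.91K_p)).
Setting ζ = 0.4559: √(0.91K_p) = 4.4/(2·0.4559) = 4.825, so K_p = 23.28/0.91 = 25.6.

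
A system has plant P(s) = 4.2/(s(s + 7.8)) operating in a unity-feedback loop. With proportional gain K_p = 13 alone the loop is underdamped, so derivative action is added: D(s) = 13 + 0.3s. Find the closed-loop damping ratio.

Forward path: (13 + 0.3s)·4.2/(s(s+7.8)). The closed-loop characteristic equation is s² + (7.8 + 4.2·0.3)s + 4.2·13 = 0.
That is s² + 9.06s + 54.6 = 0, so ω_n = 7.389 rad/s and ζ = 9.06/(2·7.389) = 0.6131.

ζ = 0.613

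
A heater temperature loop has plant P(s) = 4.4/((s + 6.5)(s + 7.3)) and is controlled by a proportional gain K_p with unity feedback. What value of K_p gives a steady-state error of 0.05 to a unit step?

Steady-state error for a unit step on this type-0 loop is 1/(1 + K_p·P(0)).
P(0) = 0.09273. Require 1/(1 + K_p·0.09273) = 0.05, so 1 + 0.09273·K_p = 20.
K_p = (20 − 1)/0.09273 = 205.

K_p = 205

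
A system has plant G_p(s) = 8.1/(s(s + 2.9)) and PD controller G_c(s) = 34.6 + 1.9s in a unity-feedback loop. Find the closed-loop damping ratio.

ζ = 0.546

Forward path: (34.6 + 1.9s)·8.1/(s(s+2.9)). The closed-loop characteristic equation is s² + (2.9 + 8.1·1.9)s + 8.1·34.6 = 0.
That is s² + 18.29s + 280.3 = 0, so ω_n = 16.74 rad/s and ζ = 18.29/(2·16.74) = 0.5463.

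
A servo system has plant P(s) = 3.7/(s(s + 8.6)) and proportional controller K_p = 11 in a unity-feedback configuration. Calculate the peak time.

From 1 + K_pP(s) = 0: s² + 8.6s + 40.7 = 0 ⇒ ω_n = 6.38, ζ = 0.674.
Damped frequency ω_d = ω_n√(1−ζ²) = 4.713 rad/s, so peak time T_p = π/ω_d = 0.667 s.

T_p = 0.667 s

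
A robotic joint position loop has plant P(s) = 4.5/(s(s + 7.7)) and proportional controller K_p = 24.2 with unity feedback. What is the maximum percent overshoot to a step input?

Closed-loop characteristic equation: s² + 7.7s + 108.9 = 0, so ω_n = 10.44 rad/s and ζ = 7.7/(2·10.44) = 0.3689.
%OS = 100·exp(−πζ/√(1−ζ²)) = 100·exp(−π·0.3689/√0.8639) = 28.7%.

28.7%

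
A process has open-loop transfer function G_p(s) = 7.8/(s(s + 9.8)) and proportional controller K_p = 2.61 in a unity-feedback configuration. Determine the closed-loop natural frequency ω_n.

The closed-loop denominator is s(s+9.8) + 2.61·7.8 = s² + 9.8s + 20.36.
Matching s² + 2ζω_n s + ω_n²: ω_n = √20.36 = 4.512 rad/s and 2ζω_n = 9.8, so ζ = 9.8/(2·4.512) = 1.09.

ω_n = 4.51 rad/s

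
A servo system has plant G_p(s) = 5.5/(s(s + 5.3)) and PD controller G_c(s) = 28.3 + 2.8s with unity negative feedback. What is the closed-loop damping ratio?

Forward path: (28.3 + 2.8s)·5.5/(s(s+5.3)). The closed-loop characteristic equation is s² + (5.3 + 5.5·2.8)s + 5.5·28.3 = 0.
That is s² + 20.7s + 155.7 = 0, so ω_n = 12.48 rad/s and ζ = 20.7/(2·12.48) = 0.8296.

ζ = 0.83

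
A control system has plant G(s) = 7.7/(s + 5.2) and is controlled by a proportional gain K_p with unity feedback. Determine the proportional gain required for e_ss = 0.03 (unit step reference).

K_p = 21.8

Steady-state error for a unit step on this type-0 loop is 1/(1 + K_p·G(0)).
G(0) = 1.481. Require 1/(1 + K_p·1.481) = 0.03, so 1 + 1.481·K_p = 33.33.
K_p = (33.33 − 1)/1.481 = 21.8.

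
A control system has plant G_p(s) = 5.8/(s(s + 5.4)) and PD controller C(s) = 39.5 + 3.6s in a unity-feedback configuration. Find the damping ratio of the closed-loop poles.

Forward path: (39.5 + 3.6s)·5.8/(s(s+5.4)). The closed-loop characteristic equation is s² + (5.4 + 5.8·3.6)s + 5.8·39.5 = 0.
That is s² + 26.28s + 229.1 = 0, so ω_n = 15.14 rad/s and ζ = 26.28/(2·15.14) = 0.8681.

ζ = 0.868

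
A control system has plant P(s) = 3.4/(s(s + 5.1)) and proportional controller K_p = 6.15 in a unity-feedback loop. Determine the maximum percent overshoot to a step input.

From 1 + K_pP(s) = 0: s² + 5.1s + 20.91 = 0 ⇒ ω_n = 4.573, ζ = 0.5577.
%OS = 100·exp(−πζ/√(1−ζ²)) = 100·exp(−π·0.5577/√0.689) = 12.1%.

12.1%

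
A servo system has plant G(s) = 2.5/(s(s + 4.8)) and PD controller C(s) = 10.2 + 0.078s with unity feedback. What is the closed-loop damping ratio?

Forward path: (10.2 + 0.078s)·2.5/(s(s+4.8)). The closed-loop characteristic equation is s² + (4.8 + 2.5·0.078)s + 2.5·10.2 = 0.
That is s² + 4.995s + 25.5 = 0, so ω_n = 5.05 rad/s and ζ = 4.995/(2·5.05) = 0.4946.

ζ = 0.495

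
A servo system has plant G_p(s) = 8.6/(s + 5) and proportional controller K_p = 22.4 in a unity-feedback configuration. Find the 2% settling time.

T_s ≈ 0.0202 s

Closed-loop transfer function: T(s) = K_p·G_p(s)/(1 + K_p·G_p(s)) = 192.6/(s + 5 + 192.6) = 192.6/(s + 197.6).
Time constant τ = 1/197.6 = 0.00506 s, so the 2% settling time is about 4τ = 0.0202 s.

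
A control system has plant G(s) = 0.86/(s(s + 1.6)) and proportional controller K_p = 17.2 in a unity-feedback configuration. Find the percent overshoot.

Closed-loop characteristic equation: s² + 1.6s + 14.79 = 0, so ω_n = 3.846 rad/s and ζ = 1.6/(2·3.846) = 0.208.
%OS = 100·exp(−πζ/√(1−ζ²)) = 100·exp(−π·0.208/√0.9567) = 51.3%.

51.3%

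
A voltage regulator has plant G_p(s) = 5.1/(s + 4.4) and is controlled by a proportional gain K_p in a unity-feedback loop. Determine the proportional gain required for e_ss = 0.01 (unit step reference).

Steady-state error for a unit step on this type-0 loop is 1/(1 + K_p·G_p(0)).
G_p(0) = 1.159. Require 1/(1 + K_p·1.159) = 0.01, so 1 + 1.159·K_p = 100.
K_p = (100 − 1)/1.159 = 85.4.

K_p = 85.4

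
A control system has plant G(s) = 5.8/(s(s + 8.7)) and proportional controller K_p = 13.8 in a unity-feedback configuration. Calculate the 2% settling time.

T_s ≈ 0.92 s

The closed-loop denominator s² + 8.7s + 80.04 gives ω_n = √80.04 = 8.947 and ζ = 8.7/(2ω_n) = 0.4862.
2% settling time T_s ≈ 4/(ζω_n) = 4/4.35 = 0.92 s.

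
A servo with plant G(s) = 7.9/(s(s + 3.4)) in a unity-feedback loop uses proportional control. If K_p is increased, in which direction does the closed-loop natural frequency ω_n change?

ω_n = √(7.9·K_p), which grows with K_p.

increase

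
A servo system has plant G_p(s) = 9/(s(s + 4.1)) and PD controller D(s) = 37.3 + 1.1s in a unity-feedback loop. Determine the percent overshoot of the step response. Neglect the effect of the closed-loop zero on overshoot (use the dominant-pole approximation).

Forward path: (37.3 + 1.1s)·9/(s(s+4.1)). The closed-loop characteristic equation is s² + (4.1 + 9·1.1)s + 9·37.3 = 0.
That is s² + 14s + 335.7 = 0, so ω_n = 18.32 rad/s and ζ = 14/(2·18.32) = 0.3821.
%OS = 100·exp(−πζ/√(1−ζ²)) = 27.3%.

27.3%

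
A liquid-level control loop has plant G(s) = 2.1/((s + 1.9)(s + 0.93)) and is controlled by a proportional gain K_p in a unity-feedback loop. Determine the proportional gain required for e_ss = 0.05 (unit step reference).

For a type-0 loop with proportional control, e_ss = 1/(1 + K_p·G(0)).
G(0) = 1.188. Require 1/(1 + K_p·1.188) = 0.05, so 1 + 1.188·K_p = 20.
K_p = (20 − 1)/1.188 = 16.

K_p = 16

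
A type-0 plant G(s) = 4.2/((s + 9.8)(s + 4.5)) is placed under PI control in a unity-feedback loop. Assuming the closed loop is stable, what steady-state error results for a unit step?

The PI controller's integrator makes the forward path type 1, so e_ss to a step is zero.

0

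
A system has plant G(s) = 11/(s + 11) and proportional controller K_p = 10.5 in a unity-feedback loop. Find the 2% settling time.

Closed-loop transfer function: T(s) = K_p·G(s)/(1 + K_p·G(s)) = 115.5/(s + 11 + 115.5) = 115.5/(s + 126.5).
Time constant τ = 1/126.5 = 0.007905 s, so the 2% settling time is about 4τ = 0.0316 s.

T_s ≈ 0.0316 s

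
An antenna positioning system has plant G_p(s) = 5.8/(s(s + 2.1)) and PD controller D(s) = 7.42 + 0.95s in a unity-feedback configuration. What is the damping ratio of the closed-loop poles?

Forward path: (7.42 + 0.95s)·5.8/(s(s+2.1)). The closed-loop characteristic equation is s² + (2.1 + 5.8·0.95)s + 5.8·7.42 = 0.
That is s² + 7.61s + 43.04 = 0, so ω_n = 6.56 rad/s and ζ = 7.61/(2·6.56) = 0.58.

ζ = 0.58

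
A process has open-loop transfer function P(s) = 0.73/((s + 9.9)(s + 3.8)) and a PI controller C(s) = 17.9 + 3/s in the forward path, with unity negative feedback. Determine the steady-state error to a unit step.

The open loop C(s)P(s) has a pole at the origin (type 1), so the static position error constant is infinite and e_ss = 1/(1+∞) = 0.

0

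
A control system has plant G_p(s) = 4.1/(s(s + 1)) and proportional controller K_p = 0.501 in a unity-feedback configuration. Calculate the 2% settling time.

T_s ≈ 8 s

Closed-loop characteristic equation: s² + 1s + 2.054 = 0, so ω_n = 1.433 rad/s and ζ = 1/(2·1.433) = 0.3489.
2% settling time T_s ≈ 4/(ζω_n) = 4/0.5 = 8 s.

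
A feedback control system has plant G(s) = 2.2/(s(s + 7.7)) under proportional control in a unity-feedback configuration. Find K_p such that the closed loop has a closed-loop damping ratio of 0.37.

Closed-loop characteristic equation: s² + 7.7s + K_p·2.2 = 0.
So ω_n = √(2.2K_p) and 2ζω_n = 7.7, giving ζ = 7.7/(2√(2.2K_p)).
Setting ζ = 0.37: √(2.2K_p) = 7.7/(2·0.37) = 10.41, so K_p = 108.3/2.2 = 49.2.

K_p = 49.2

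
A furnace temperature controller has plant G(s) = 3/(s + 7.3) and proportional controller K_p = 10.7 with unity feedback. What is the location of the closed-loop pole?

Closed-loop transfer function: T(s) = K_p·G(s)/(1 + K_p·G(s)) = 32.1/(s + 7.3 + 32.1) = 32.1/(s + 39.4).
The closed-loop pole is at s = −39.4.

s = -39.4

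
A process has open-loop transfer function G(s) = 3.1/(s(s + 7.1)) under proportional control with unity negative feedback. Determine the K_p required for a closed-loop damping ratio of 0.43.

Closed-loop characteristic equation: s² + 7.1s + K_p·3.1 = 0.
So ω_n = √(3.1K_p) and 2ζω_n = 7.1, giving ζ = 7.1/(2√(3.1K_p)).
Setting ζ = 0.43: √(3.1K_p) = 7.1/(2·0.43) = 8.256, so K_p = 68.16/3.1 = 22.

K_p = 22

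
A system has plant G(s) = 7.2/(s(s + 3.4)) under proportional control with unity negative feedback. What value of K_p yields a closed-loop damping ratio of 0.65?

K_p = 0.95

Closed-loop characteristic equation: s² + 3.4s + K_p·7.2 = 0.
So ω_n = √(7.2K_p) and 2ζω_n = 3.4, giving ζ = 3.4/(2√(7.2K_p)).
Setting ζ = 0.65: √(7.2K_p) = 3.4/(2·0.65) = 2.615, so K_p = 6.84/7.2 = 0.95.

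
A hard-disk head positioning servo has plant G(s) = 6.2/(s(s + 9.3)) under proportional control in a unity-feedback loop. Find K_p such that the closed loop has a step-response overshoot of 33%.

From %OS = 100·exp(−πζ/√(1−ζ²)) = 33%, ζ = −ln(0.33)/√(π²+ln²(0.33)) = 0.3328.
Characteristic equation s² + 9.3s + 6.2K_p = 0 gives ζ = 9.3/(2√(6.2K_p)).
Setting ζ = 0.3328: √(6.2K_p) = 9.3/(2·0.3328) = 13.97, so K_p = 195.2/6.2 = 31.5.

K_p = 31.5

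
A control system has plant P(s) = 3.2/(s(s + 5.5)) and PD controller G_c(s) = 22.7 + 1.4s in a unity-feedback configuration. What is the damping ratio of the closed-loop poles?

ζ = 0.585

Forward path: (22.7 + 1.4s)·3.2/(s(s+5.5)). The closed-loop characteristic equation is s² + (5.5 + 3.2·1.4)s + 3.2·22.7 = 0.
That is s² + 9.98s + 72.64 = 0, so ω_n = 8.523 rad/s and ζ = 9.98/(2·8.523) = 0.5855.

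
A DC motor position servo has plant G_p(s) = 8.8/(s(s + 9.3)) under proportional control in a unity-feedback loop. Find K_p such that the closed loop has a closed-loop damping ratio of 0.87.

K_p = 3.25

Closed-loop characteristic equation: s² + 9.3s + K_p·8.8 = 0.
So ω_n = √(8.8K_p) and 2ζω_n = 9.3, giving ζ = 9.3/(2√(8.8K_p)).
Setting ζ = 0.87: √(8.8K_p) = 9.3/(2·0.87) = 5.345, so K_p = 28.57/8.8 = 3.25.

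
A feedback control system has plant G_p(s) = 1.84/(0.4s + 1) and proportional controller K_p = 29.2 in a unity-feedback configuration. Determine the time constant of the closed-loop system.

Closed loop: T(s) = K_p·G_p/(1+K_p·G_p) = 53.73/(0.4s + 1 + 53.73), with pole at s = −(1 + 53.73)/0.4 = −136.8.
Closed-loop time constant τ = 1/136.8 = 0.00731 s.

τ = 0.00731 s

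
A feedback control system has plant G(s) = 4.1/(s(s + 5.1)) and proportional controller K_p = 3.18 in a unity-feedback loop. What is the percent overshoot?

The closed-loop denominator s² + 5.1s + 13.04 gives ω_n = √13.04 = 3.611 and ζ = 5.1/(2ω_n) = 0.7062.
%OS = 100·exp(−πζ/√(1−ζ²)) = 100·exp(−π·0.7062/√0.5013) = 4.36%.

4.36%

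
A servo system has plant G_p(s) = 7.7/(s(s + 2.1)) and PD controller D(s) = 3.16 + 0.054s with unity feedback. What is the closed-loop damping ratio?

Forward path: (3.16 + 0.054s)·7.7/(s(s+2.1)). The closed-loop characteristic equation is s² + (2.1 + 7.7·0.054)s + 7.7·3.16 = 0.
That is s² + 2.516s + 24.33 = 0, so ω_n = 4.933 rad/s and ζ = 2.516/(2·4.933) = 0.255.

ζ = 0.255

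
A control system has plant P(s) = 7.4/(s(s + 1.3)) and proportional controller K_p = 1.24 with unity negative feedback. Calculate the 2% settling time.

Closed-loop characteristic equation: s² + 1.3s + 9.176 = 0, so ω_n = 3.029 rad/s and ζ = 1.3/(2·3.029) = 0.2146.
2% settling time T_s ≈ 4/(ζω_n) = 4/0.65 = 6.15 s.

T_s ≈ 6.15 s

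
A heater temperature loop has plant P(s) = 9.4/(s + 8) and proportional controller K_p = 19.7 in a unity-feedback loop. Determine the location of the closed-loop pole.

Closed-loop transfer function: T(s) = K_p·P(s)/(1 + K_p·P(s)) = 185.2/(s + 8 + 185.2) = 185.2/(s + 193.2).
The closed-loop pole is at s = −193.2.

s = -193.2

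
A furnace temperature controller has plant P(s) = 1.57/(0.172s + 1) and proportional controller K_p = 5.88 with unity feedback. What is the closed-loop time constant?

Closed loop: T(s) = K_p·P/(1+K_p·P) = 9.232/(0.172s + 1 + 9.232), with pole at s = −(1 + 9.232)/0.172 = −59.49.
Closed-loop time constant τ = 1/59.49 = 0.0168 s.

τ = 0.0168 s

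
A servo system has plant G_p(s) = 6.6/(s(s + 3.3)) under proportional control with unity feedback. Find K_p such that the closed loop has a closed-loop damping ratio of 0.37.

Closed-loop characteristic equation: s² + 3.3s + K_p·6.6 = 0.
So ω_n = √(6.6K_p) and 2ζω_n = 3.3, giving ζ = 3.3/(2√(6.6K_p)).
Setting ζ = 0.37: √(6.6K_p) = 3.3/(2·0.37) = 4.459, so K_p = 19.89/6.6 = 3.01.

K_p = 3.01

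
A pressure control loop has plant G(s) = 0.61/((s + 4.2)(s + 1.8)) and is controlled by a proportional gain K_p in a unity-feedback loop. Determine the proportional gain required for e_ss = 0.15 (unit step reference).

K_p = 70.2

Steady-state error for a unit step on this type-0 loop is 1/(1 + K_p·G(0)).
G(0) = 0.08069. Require 1/(1 + K_p·0.08069) = 0.15, so 1 + 0.08069·K_p = 6.667.
K_p = (6.667 − 1)/0.08069 = 70.2.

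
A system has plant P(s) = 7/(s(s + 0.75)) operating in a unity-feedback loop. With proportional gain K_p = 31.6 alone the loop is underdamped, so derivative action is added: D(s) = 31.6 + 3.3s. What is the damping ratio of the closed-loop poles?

ζ = 0.802

Forward path: (31.6 + 3.3s)·7/(s(s+0.75)). The closed-loop characteristic equation is s² + (0.75 + 7·3.3)s + 7·31.6 = 0.
That is s² + 23.85s + 221.2 = 0, so ω_n = 14.87 rad/s and ζ = 23.85/(2·14.87) = 0.8018.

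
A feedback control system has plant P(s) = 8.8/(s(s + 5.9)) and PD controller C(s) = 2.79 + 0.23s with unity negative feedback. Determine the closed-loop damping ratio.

Forward path: (2.79 + 0.23s)·8.8/(s(s+5.9)). The closed-loop characteristic equation is s² + (5.9 + 8.8·0.23)s + 8.8·2.79 = 0.
That is s² + 7.924s + 24.55 = 0, so ω_n = 4.955 rad/s and ζ = 7.924/(2·4.955) = 0.7996.

ζ = 0.8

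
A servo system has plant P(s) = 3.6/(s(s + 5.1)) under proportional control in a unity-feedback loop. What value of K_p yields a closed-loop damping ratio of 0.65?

Closed-loop characteristic equation: s² + 5.1s + K_p·3.6 = 0.
So ω_n = √(3.6K_p) and 2ζω_n = 5.1, giving ζ = 5.1/(2√(3.6K_p)).
Setting ζ = 0.65: √(3.6K_p) = 5.1/(2·0.65) = 3.923, so K_p = 15.39/3.6 = 4.28.

K_p = 4.28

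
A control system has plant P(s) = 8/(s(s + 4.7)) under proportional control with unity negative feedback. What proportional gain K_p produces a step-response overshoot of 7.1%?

K_p = 1.66

From %OS = 100·exp(−πζ/√(1−ζ²)) = 7.1%, ζ = −ln(0.071)/√(π²+ln²(0.071)) = 0.6441.
Characteristic equation s² + 4.7s + 8K_p = 0 gives ζ = 4.7/(2√(8K_p)).
Setting ζ = 0.6441: √(8K_p) = 4.7/(2·0.6441) = 3.649, so K_p = 13.31/8 = 1.66.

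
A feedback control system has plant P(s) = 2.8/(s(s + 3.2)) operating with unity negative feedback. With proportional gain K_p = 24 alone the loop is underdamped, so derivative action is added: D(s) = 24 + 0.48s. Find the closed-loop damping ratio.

Forward path: (24 + 0.48s)·2.8/(s(s+3.2)). The closed-loop characteristic equation is s² + (3.2 + 2.8·0.48)s + 2.8·24 = 0.
That is s² + 4.544s + 67.2 = 0, so ω_n = 8.198 rad/s and ζ = 4.544/(2·8.198) = 0.2772.

ζ = 0.277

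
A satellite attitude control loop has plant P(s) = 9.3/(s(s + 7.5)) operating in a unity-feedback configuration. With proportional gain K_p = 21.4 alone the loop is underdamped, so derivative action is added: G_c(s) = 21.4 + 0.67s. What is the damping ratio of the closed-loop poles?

Forward path: (21.4 + 0.67s)·9.3/(s(s+7.5)). The closed-loop characteristic equation is s² + (7.5 + 9.3·0.67)s + 9.3·21.4 = 0.
That is s² + 13.73s + 199 = 0, so ω_n = 14.11 rad/s and ζ = 13.73/(2·14.11) = 0.4867.

ζ = 0.487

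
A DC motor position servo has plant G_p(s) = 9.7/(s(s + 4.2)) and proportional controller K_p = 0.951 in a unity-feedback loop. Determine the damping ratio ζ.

With unity feedback the closed-loop characteristic equation is s² + 4.2s + 0.951·9.7 = s² + 4.2s + 9.225 = 0.
Matching s² + 2ζω_n s + ω_n²: ω_n = √9.225 = 3.037 rad/s and 2ζω_n = 4.2, so ζ = 4.2/(2·3.037) = 0.691.

ζ = 0.691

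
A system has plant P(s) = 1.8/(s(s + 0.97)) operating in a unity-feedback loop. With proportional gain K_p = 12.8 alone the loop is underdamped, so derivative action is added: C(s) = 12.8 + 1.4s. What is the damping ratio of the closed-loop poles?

ζ = 0.364

Forward path: (12.8 + 1.4s)·1.8/(s(s+0.97)). The closed-loop characteristic equation is s² + (0.97 + 1.8·1.4)s + 1.8·12.8 = 0.
That is s² + 3.49s + 23.04 = 0, so ω_n = 4.8 rad/s and ζ = 3.49/(2·4.8) = 0.3635.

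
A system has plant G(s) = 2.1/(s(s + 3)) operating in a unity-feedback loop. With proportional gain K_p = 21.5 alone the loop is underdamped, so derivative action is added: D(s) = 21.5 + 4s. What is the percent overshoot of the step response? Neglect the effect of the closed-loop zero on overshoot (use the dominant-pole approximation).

Forward path: (21.5 + 4s)·2.1/(s(s+3)). The closed-loop characteristic equation is s² + (3 + 2.1·4)s + 2.1·21.5 = 0.
That is s² + 11.4s + 45.15 = 0, so ω_n = 6.719 rad/s and ζ = 11.4/(2·6.719) = 0.8483.
%OS = 100·exp(−πζ/√(1−ζ²)) = 0.652%.

0.652%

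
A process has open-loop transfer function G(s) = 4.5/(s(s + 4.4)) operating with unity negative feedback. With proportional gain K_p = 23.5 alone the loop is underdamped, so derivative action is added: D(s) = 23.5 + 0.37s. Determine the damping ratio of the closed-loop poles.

ζ = 0.295

Forward path: (23.5 + 0.37s)·4.5/(s(s+4.4)). The closed-loop characteristic equation is s² + (4.4 + 4.5·0.37)s + 4.5·23.5 = 0.
That is s² + 6.065s + 105.8 = 0, so ω_n = 10.28 rad/s and ζ = 6.065/(2·10.28) = 0.2949.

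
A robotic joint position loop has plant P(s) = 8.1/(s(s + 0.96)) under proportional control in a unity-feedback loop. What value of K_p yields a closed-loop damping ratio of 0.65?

Closed-loop characteristic equation: s² + 0.96s + K_p·8.1 = 0.
So ω_n = √(8.1K_p) and 2ζω_n = 0.96, giving ζ = 0.96/(2√(8.1K_p)).
Setting ζ = 0.65: √(8.1K_p) = 0.96/(2·0.65) = 0.7385, so K_p = 0.5453/8.1 = 0.0673.

K_p = 0.0673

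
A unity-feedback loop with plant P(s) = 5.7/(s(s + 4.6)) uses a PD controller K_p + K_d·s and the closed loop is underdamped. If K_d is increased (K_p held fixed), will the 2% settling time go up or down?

decrease

Characteristic equation s² + (4.6 + 5.7K_d)s + 5.7K_p = 0: raising K_d increases ζω_n = (4.6+5.7K_d)/2 while the loop stays underdamped, so T_s ≈ 4/(ζω_n) decreases.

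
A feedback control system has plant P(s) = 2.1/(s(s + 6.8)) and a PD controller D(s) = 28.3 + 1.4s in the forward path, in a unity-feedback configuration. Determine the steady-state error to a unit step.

The open loop D(s)P(s) has a pole at the origin (type 1), so the static position error constant is infinite and e_ss = 1/(1+∞) = 0.

0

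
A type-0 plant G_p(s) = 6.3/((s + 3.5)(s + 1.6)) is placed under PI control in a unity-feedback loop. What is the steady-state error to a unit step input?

The PI controller's integrator makes the forward path type 1, so e_ss to a step is zero.

0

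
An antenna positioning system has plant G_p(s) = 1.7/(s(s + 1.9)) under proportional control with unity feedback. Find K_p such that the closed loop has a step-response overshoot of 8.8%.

K_p = 1.42

From %OS = 100·exp(−πζ/√(1−ζ²)) = 8.8%, ζ = −ln(0.088)/√(π²+ln²(0.088)) = 0.6119.
Characteristic equation s² + 1.9s + 1.7K_p = 0 gives ζ = 1.9/(2√(1.7K_p)).
Setting ζ = 0.6119: √(1.7K_p) = 1.9/(2·0.6119) = 1.553, so K_p = 2.41/1.7 = 1.42.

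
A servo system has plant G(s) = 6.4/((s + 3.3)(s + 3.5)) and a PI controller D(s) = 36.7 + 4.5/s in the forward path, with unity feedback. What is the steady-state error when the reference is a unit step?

The open loop D(s)G(s) has a pole at the origin (type 1), so the static position error constant is infinite and e_ss = 1/(1+∞) = 0.

0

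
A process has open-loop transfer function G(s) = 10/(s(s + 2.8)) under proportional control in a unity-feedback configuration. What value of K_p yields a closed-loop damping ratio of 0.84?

K_p = 0.278

Closed-loop characteristic equation: s² + 2.8s + K_p·10 = 0.
So ω_n = √(10K_p) and 2ζω_n = 2.8, giving ζ = 2.8/(2√(10K_p)).
Setting ζ = 0.84: √(10K_p) = 2.8/(2·0.84) = 1.667, so K_p = 2.778/10 = 0.278.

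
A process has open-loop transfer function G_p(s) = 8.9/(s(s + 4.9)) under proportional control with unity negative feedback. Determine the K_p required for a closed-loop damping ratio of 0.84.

Closed-loop characteristic equation: s² + 4.9s + K_p·8.9 = 0.
So ω_n = √(8.9K_p) and 2ζω_n = 4.9, giving ζ = 4.9/(2√(8.9K_p)).
Setting ζ = 0.84: √(8.9K_p) = 4.9/(2·0.84) = 2.917, so K_p = 8.507/8.9 = 0.956.

K_p = 0.956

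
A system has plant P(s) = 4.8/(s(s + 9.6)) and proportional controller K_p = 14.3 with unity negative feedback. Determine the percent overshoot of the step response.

The closed-loop denominator s² + 9.6s + 68.64 gives ω_n = √68.64 = 8.285 and ζ = 9.6/(2ω_n) = 0.5794.
%OS = 100·exp(−πζ/√(1−ζ²)) = 100·exp(−π·0.5794/√0.6643) = 10.7%.

10.7%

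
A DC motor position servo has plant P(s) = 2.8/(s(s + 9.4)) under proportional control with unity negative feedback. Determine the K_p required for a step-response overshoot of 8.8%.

From %OS = 100·exp(−πζ/√(1−ζ²)) = 8.8%, ζ = −ln(0.088)/√(π²+ln²(0.088)) = 0.6119.
Characteristic equation s² + 9.4s + 2.8K_p = 0 gives ζ = 9.4/(2√(2.8K_p)).
Setting ζ = 0.6119: √(2.8K_p) = 9.4/(2·0.6119) = 7.681, so K_p = 59/2.8 = 21.1.

K_p = 21.1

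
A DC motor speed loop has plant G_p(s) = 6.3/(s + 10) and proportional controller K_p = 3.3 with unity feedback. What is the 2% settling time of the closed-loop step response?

Closed-loop transfer function: T(s) = K_p·G_p(s)/(1 + K_p·G_p(s)) = 20.79/(s + 10 + 20.79) = 20.79/(s + 30.79).
Time constant τ = 1/30.79 = 0.03248 s, so the 2% settling time is about 4τ = 0.13 s.

T_s ≈ 0.13 s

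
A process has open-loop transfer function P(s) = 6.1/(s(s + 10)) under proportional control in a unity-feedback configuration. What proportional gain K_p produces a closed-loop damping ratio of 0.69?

K_p = 8.61

Closed-loop characteristic equation: s² + 10s + K_p·6.1 = 0.
So ω_n = √(6.1K_p) and 2ζω_n = 10, giving ζ = 10/(2√(6.1K_p)).
Setting ζ = 0.69: √(6.1K_p) = 10/(2·0.69) = 7.246, so K_p = 52.51/6.1 = 8.61.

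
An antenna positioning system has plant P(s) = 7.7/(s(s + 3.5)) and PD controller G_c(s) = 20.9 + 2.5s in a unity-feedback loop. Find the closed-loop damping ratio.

Forward path: (20.9 + 2.5s)·7.7/(s(s+3.5)). The closed-loop characteristic equation is s² + (3.5 + 7.7·2.5)s + 7.7·20.9 = 0.
That is s² + 22.75s + 160.9 = 0, so ω_n = 12.69 rad/s and ζ = 22.75/(2·12.69) = 0.8967.

ζ = 0.897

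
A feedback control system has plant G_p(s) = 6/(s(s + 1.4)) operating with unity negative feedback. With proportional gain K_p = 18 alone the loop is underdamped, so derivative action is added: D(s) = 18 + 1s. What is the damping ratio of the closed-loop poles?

ζ = 0.356

Forward path: (18 + 1s)·6/(s(s+1.4)). The closed-loop characteristic equation is s² + (1.4 + 6·1)s + 6·18 = 0.
That is s² + 7.4s + 108 = 0, so ω_n = 10.39 rad/s and ζ = 7.4/(2·10.39) = 0.356.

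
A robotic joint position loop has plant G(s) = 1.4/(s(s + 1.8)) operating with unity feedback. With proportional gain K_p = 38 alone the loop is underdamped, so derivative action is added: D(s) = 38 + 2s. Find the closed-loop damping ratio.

Forward path: (38 + 2s)·1.4/(s(s+1.8)). The closed-loop characteristic equation is s² + (1.8 + 1.4·2)s + 1.4·38 = 0.
That is s² + 4.6s + 53.2 = 0, so ω_n = 7.294 rad/s and ζ = 4.6/(2·7.294) = 0.3153.

ζ = 0.315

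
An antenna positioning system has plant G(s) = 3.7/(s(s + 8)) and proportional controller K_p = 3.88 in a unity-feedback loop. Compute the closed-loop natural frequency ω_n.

ω_n = 3.79 rad/s

1 + K_p·G(s) = 0 gives s² + 8s + 14.36 = 0.
So ω_n² = 14.36 ⇒ ω_n = 3.789 rad/s, and ζ = 8/(2ω_n) = 1.06.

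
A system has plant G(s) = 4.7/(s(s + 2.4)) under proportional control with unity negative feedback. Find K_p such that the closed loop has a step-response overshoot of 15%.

K_p = 1.15

From %OS = 100·exp(−πζ/√(1−ζ²)) = 15%, ζ = −ln(0.15)/√(π²+ln²(0.15)) = 0.5169.
Characteristic equation s² + 2.4s + 4.7K_p = 0 gives ζ = 2.4/(2√(4.7K_p)).
Setting ζ = 0.5169: √(4.7K_p) = 2.4/(2·0.5169) = 2.321, so K_p = 5.389/4.7 = 1.15.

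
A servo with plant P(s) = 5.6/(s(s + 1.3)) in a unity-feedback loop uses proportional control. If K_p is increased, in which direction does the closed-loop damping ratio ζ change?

ζ = 1.3/(2√(5.6K_p)); increasing K_p raises the denominator, so ζ falls.

decrease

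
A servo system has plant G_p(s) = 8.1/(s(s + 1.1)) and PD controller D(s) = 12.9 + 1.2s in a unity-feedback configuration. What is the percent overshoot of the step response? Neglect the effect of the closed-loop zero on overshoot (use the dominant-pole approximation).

14.1%

Forward path: (12.9 + 1.2s)·8.1/(s(s+1.1)). The closed-loop characteristic equation is s² + (1.1 + 8.1·1.2)s + 8.1·12.9 = 0.
That is s² + 10.82s + 104.5 = 0, so ω_n = 10.22 rad/s and ζ = 10.82/(2·10.22) = 0.5292.
%OS = 100·exp(−πζ/√(1−ζ²)) = 14.1%.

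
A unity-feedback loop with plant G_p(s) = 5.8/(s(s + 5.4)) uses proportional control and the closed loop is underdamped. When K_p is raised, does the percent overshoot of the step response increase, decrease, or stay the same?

increase

Characteristic equation s² + 5.4s + K_p·5.8 = 0: raising K_p raises ω_n while 2ζω_n = 5.4 is fixed, so ζ falls and overshoot grows.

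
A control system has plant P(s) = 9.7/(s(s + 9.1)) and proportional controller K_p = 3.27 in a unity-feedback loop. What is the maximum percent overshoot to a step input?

From 1 + K_pP(s) = 0: s² + 9.1s + 31.72 = 0 ⇒ ω_n = 5.632, ζ = 0.8079.
%OS = 100·exp(−πζ/√(1−ζ²)) = 100·exp(−π·0.8079/√0.3473) = 1.35%.

1.35%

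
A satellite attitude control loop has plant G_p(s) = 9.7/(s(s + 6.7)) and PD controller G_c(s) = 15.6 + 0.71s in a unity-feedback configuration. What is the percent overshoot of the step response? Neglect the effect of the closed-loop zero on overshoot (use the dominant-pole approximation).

Forward path: (15.6 + 0.71s)·9.7/(s(s+6.7)). The closed-loop characteristic equation is s² + (6.7 + 9.7·0.71)s + 9.7·15.6 = 0.
That is s² + 13.59s + 151.3 = 0, so ω_n = 12.3 rad/s and ζ = 13.59/(2·12.3) = 0.5523.
%OS = 100·exp(−πζ/√(1−ζ²)) = 12.5%.

12.5%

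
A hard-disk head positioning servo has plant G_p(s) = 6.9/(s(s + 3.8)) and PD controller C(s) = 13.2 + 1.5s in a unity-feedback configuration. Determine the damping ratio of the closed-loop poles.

ζ = 0.741

Forward path: (13.2 + 1.5s)·6.9/(s(s+3.8)). The closed-loop characteristic equation is s² + (3.8 + 6.9·1.5)s + 6.9·13.2 = 0.
That is s² + 14.15s + 91.08 = 0, so ω_n = 9.544 rad/s and ζ = 14.15/(2·9.544) = 0.7413.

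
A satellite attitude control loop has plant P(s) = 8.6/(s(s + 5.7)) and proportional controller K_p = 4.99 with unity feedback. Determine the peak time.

T_p = 0.533 s

From 1 + K_pP(s) = 0: s² + 5.7s + 42.91 = 0 ⇒ ω_n = 6.551, ζ = 0.4351.
Damped frequency ω_d = ω_n√(1−ζ²) = 5.898 rad/s, so peak time T_p = π/ω_d = 0.533 s.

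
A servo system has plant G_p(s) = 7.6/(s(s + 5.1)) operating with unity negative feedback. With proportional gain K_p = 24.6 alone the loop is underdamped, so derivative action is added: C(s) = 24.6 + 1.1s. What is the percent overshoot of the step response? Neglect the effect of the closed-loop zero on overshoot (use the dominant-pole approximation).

16.9%

Forward path: (24.6 + 1.1s)·7.6/(s(s+5.1)). The closed-loop characteristic equation is s² + (5.1 + 7.6·1.1)s + 7.6·24.6 = 0.
That is s² + 13.46s + 187 = 0, so ω_n = 13.67 rad/s and ζ = 13.46/(2·13.67) = 0.4922.
%OS = 100·exp(−πζ/√(1−ζ²)) = 16.9%.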